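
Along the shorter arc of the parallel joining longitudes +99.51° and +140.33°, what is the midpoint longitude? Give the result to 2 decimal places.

Signed shortest Δλ from +99.51° to +140.33° is +40.82°.
Midpoint longitude = +99.51° + (+40.82°)/2 = +99.51° + 20.41° = +119.92°.

+119.92°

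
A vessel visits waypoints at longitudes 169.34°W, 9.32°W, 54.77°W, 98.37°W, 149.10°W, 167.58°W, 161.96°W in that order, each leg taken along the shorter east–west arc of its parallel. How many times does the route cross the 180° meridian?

0

Leg 1: -169.34° → -9.32°, shortest Δλ = 160.02° (east) — does not cross 180°.
Leg 2: -9.32° → -54.77°, shortest Δλ = -45.45° (west) — does not cross 180°.
Leg 3: -54.77° → -98.37°, shortest Δλ = -43.6° (west) — does not cross 180°.
Leg 4: -98.37° → -149.10°, shortest Δλ = -50.73° (west) — does not cross 180°.
Leg 5: -149.10° → -167.58°, shortest Δλ = -18.48° (west) — does not cross 180°.
Leg 6: -167.58° → -161.96°, shortest Δλ = 5.62° (east) — does not cross 180°.
Total crossings: 0.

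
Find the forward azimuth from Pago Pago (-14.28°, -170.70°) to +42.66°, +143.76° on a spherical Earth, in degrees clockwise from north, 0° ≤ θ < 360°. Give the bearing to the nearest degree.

326°

Δλ = 143.76 − -170.70 = 314.46°; wrapped into (−180°, 180°]: -45.54°.
θ = atan2( sin Δλ · cos φ₂ , cos φ₁ · sin φ₂ − sin φ₁ · cos φ₂ · cos Δλ )
  = atan2(-0.52488, 0.78376) = -33.810° → normalised to [0°, 360°): 326.190°.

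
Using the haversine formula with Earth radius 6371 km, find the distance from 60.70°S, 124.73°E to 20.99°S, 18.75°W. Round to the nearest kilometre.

Δλ = -18.75 − 124.73 = -143.48°.
Δφ = -20.99 − -60.70 = 39.71°.
a = sin²(Δφ/2) + cos φ₁ · cos φ₂ · sin²(Δλ/2) = 0.527407.
c = 2·atan2(√a, √(1−a)) = 1.62564 rad → d = 6371·c ≈ 10356.94 km.

10357 km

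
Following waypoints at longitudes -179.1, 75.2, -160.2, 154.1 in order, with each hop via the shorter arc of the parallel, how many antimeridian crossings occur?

Leg 1: -179.1° → +75.2°, shortest Δλ = -105.7° (west) — crosses 180°.
Leg 2: +75.2° → -160.2°, shortest Δλ = 124.6° (east) — crosses 180°.
Leg 3: -160.2° → +154.1°, shortest Δλ = -45.7° (west) — crosses 180°.
Total crossings: 3.

3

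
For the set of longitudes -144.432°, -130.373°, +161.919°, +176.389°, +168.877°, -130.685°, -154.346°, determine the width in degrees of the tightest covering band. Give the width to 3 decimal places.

Sort the longitudes: -154.346°, -144.432°, -130.685°, -130.373°, +161.919°, +168.877°, +176.389°.
Eastward gaps between consecutive values (wrapping around): 9.914°, 13.747°, 0.312°, 292.292°, 6.958°, 7.512°, 29.265°.
Largest gap = 292.292° ⇒ minimal covering band is its complement: 360° − 292.292° = 67.708°.
Band runs from +161.919° eastward to -130.373°, crossing the antimeridian.

67.708°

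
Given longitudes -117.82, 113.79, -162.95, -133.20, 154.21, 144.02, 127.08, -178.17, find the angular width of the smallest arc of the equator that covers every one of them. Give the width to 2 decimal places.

128.39°

Sort the longitudes: -178.17°, -162.95°, -133.20°, -117.82°, +113.79°, +127.08°, +144.02°, +154.21°.
Eastward gaps between consecutive values (wrapping around): 15.22°, 29.75°, 15.38°, 231.61°, 13.29°, 16.94°, 10.19°, 27.62°.
Largest gap = 231.61° ⇒ minimal covering band is its complement: 360° − 231.61° = 128.39°.
Band runs from +113.79° eastward to -117.82°, crossing the antimeridian.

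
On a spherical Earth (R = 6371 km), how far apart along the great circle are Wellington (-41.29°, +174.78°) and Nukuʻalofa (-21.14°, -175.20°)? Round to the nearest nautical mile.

Δλ = -175.20 − 174.78 = -349.98°; wrapped into (−180°, 180°]: 10.02°.
Δφ = -21.14 − -41.29 = 20.15°.
a = sin²(Δφ/2) + cos φ₁ · cos φ₂ · sin²(Δλ/2) = 0.035948.
c = 2·atan2(√a, √(1−a)) = 0.38151 rad → d = 6371·c ≈ 2430.58 km ≈ 1312.41 nmi.

1312 nmi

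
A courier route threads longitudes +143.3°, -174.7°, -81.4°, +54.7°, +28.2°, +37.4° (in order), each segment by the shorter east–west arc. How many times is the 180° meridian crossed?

1

Leg 1: +143.3° → -174.7°, shortest Δλ = 42.0° (east) — crosses 180°.
Leg 2: -174.7° → -81.4°, shortest Δλ = 93.3° (east) — does not cross 180°.
Leg 3: -81.4° → +54.7°, shortest Δλ = 136.1° (east) — does not cross 180°.
Leg 4: +54.7° → +28.2°, shortest Δλ = -26.5° (west) — does not cross 180°.
Leg 5: +28.2° → +37.4°, shortest Δλ = 9.2° (east) — does not cross 180°.
Total crossings: 1.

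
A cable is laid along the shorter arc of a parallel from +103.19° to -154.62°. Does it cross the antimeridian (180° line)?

Naïve |-154.62 − 103.19| = 257.81° > 180°, so the shorter arc goes the other way round — across 180°.
Signed shortest Δλ = ((-154.62 − 103.19 + 180) mod 360) − 180 = 102.19°.
Going east by 102.19° from +103.19° passes through 180° before reaching -154.62°.

Yes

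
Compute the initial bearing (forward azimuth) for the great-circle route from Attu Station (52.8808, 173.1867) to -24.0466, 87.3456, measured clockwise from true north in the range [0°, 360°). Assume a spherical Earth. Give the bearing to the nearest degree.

Δλ = 87.3456 − 173.1867 = -85.8411°.
θ = atan2( sin Δλ · cos φ₂ , cos φ₁ · sin φ₂ − sin φ₁ · cos φ₂ · cos Δλ )
  = atan2(-0.91081, -0.29871) = -108.158° → normalised to [0°, 360°): 251.842°.

252°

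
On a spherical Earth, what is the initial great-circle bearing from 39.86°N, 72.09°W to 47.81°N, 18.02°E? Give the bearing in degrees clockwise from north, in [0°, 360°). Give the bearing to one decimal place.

Δλ = 18.02 − -72.09 = 90.11°.
θ = atan2( sin Δλ · cos φ₂ , cos φ₁ · sin φ₂ − sin φ₁ · cos φ₂ · cos Δλ )
  = atan2(0.67159, 0.56957) = 49.699° → normalised to [0°, 360°): 49.699°.

49.7°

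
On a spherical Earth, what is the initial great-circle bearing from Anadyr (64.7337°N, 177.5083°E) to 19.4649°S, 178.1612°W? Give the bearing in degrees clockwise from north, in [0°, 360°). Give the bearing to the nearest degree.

176°

Δλ = -178.1612 − 177.5083 = -355.6695°; wrapped into (−180°, 180°]: 4.3305°.
θ = atan2( sin Δλ · cos φ₂ , cos φ₁ · sin φ₂ − sin φ₁ · cos φ₂ · cos Δλ )
  = atan2(0.07119, -0.99244) = 175.897° → normalised to [0°, 360°): 175.897°.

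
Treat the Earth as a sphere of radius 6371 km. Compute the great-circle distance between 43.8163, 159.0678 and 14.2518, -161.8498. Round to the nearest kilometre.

Δλ = -161.8498 − 159.0678 = -320.9176°; wrapped into (−180°, 180°]: 39.0824°.
Δφ = 14.2518 − 43.8163 = -29.5645°.
a = sin²(Δφ/2) + cos φ₁ · cos φ₂ · sin²(Δλ/2) = 0.143343.
c = 2·atan2(√a, √(1−a)) = 0.77658 rad → d = 6371·c ≈ 4947.61 km.

4948 km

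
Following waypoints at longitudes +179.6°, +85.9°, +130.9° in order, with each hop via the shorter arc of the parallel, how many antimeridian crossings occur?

Leg 1: +179.6° → +85.9°, shortest Δλ = -93.7° (west) — does not cross 180°.
Leg 2: +85.9° → +130.9°, shortest Δλ = 45.0° (east) — does not cross 180°.
Total crossings: 0.

0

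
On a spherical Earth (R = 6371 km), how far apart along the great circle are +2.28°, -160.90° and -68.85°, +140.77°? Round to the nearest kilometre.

9034 km

Δλ = 140.77 − -160.90 = 301.67°; wrapped into (−180°, 180°]: -58.33°.
Δφ = -68.85 − 2.28 = -71.13°.
a = sin²(Δφ/2) + cos φ₁ · cos φ₂ · sin²(Δλ/2) = 0.423909.
c = 2·atan2(√a, √(1−a)) = 1.41802 rad → d = 6371·c ≈ 9034.21 km.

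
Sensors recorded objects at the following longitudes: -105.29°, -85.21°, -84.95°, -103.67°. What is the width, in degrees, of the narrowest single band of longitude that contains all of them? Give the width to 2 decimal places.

Sort the longitudes: -105.29°, -103.67°, -85.21°, -84.95°.
Eastward gaps between consecutive values (wrapping around): 1.62°, 18.46°, 0.26°, 339.66°.
Largest gap = 339.66° ⇒ minimal covering band is its complement: 360° − 339.66° = 20.34°.
Band runs from -105.29° eastward to -84.95°.

20.34°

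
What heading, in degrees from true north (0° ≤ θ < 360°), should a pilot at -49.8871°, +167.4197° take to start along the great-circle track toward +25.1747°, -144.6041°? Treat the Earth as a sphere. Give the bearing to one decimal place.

Δλ = -144.6041 − 167.4197 = -312.0238°; wrapped into (−180°, 180°]: 47.9762°.
θ = atan2( sin Δλ · cos φ₂ , cos φ₁ · sin φ₂ − sin φ₁ · cos φ₂ · cos Δλ )
  = atan2(0.67231, 0.73741) = 42.356° → normalised to [0°, 360°): 42.356°.

42.4°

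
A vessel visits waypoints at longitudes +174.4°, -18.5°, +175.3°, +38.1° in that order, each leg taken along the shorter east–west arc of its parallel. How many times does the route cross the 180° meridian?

Leg 1: +174.4° → -18.5°, shortest Δλ = 167.1° (east) — crosses 180°.
Leg 2: -18.5° → +175.3°, shortest Δλ = -166.2° (west) — crosses 180°.
Leg 3: +175.3° → +38.1°, shortest Δλ = -137.2° (west) — does not cross 180°.
Total crossings: 2.

2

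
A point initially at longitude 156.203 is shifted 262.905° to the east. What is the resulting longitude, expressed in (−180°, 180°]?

Start at +156.203°; shift +262.905° → +419.108°.
+419.108° lies outside (−180°, 180°]; subtract 360° → +59.108°.

+59.108°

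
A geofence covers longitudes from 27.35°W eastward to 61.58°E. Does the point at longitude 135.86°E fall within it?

Band width going east from -27.35° to +61.58°: ((61.58 − -27.35) mod 360) = 88.93°.
Offset of +135.86° east of the west edge: ((135.86 − -27.35) mod 360) = 163.21°.
163.21° > 88.93° ⇒ outside.

No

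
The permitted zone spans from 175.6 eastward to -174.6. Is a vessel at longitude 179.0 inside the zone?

Yes

Band width going east from +175.6° to -174.6°: ((-174.6 − 175.6) mod 360) = 9.8°.
Offset of +179.0° east of the west edge: ((179.0 − 175.6) mod 360) = 3.4°.
3.4° ≤ 9.8° ⇒ inside.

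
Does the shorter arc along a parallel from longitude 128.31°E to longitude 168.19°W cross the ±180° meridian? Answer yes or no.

Naïve |-168.19 − 128.31| = 296.5° > 180°, so the shorter arc goes the other way round — across 180°.
Signed shortest Δλ = ((-168.19 − 128.31 + 180) mod 360) − 180 = 63.5°.
Going east by 63.5° from +128.31° passes through 180° before reaching -168.19°.

Yes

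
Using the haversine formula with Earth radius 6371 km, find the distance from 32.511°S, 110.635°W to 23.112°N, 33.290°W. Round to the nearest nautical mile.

5545 nmi

Δλ = -33.290 − -110.635 = 77.345°.
Δφ = 23.112 − -32.511 = 55.623°.
a = sin²(Δφ/2) + cos φ₁ · cos φ₂ · sin²(Δλ/2) = 0.520525.
c = 2·atan2(√a, √(1−a)) = 1.61186 rad → d = 6371·c ≈ 10269.15 km ≈ 5544.90 nmi.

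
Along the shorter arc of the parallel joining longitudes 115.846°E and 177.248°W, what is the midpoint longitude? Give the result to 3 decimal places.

149.299°E

Signed shortest Δλ from +115.846° to -177.248° is +66.906°.
Midpoint longitude = +115.846° + (+66.906°)/2 = +115.846° + 33.453° = +149.299°.
(The naïve average (+115.846 + -177.248)/2 = -30.701° is on the wrong side of the globe.)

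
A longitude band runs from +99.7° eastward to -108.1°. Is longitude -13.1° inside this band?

Band width going east from +99.7° to -108.1°: ((-108.1 − 99.7) mod 360) = 152.2°.
Offset of -13.1° east of the west edge: ((-13.1 − 99.7) mod 360) = 247.2°.
247.2° > 152.2° ⇒ outside.

No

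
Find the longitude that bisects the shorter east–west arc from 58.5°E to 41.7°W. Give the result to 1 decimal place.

8.4°E

Signed shortest Δλ from +58.5° to -41.7° is -100.2°.
Midpoint longitude = +58.5° + (-100.2°)/2 = +58.5° − 50.1° = +8.4°.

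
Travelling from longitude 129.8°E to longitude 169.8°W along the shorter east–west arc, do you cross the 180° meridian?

Yes

Naïve |-169.8 − 129.8| = 299.6° > 180°, so the shorter arc goes the other way round — across 180°.
Signed shortest Δλ = ((-169.8 − 129.8 + 180) mod 360) − 180 = 60.4°.
Going east by 60.4° from +129.8° passes through 180° before reaching -169.8°.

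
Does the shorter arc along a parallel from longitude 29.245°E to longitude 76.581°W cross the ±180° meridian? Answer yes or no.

No

Signed shortest Δλ = ((-76.581 − 29.245 + 180) mod 360) − 180 = -105.826°.
Going west by 105.826° from +29.245° reaches -76.581° without touching 180°.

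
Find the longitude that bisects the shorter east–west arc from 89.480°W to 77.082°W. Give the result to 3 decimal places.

83.281°W

Signed shortest Δλ from -89.480° to -77.082° is +12.398°.
Midpoint longitude = -89.480° + (+12.398°)/2 = -89.480° + 6.199° = -83.281°.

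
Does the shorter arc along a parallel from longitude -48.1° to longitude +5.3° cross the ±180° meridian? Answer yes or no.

No

Signed shortest Δλ = ((5.3 − -48.1 + 180) mod 360) − 180 = 53.4°.
Going east by 53.4° from -48.1° reaches +5.3° without touching 180°.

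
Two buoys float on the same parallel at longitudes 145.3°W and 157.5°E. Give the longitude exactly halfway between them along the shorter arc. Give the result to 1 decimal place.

Signed shortest Δλ from -145.3° to +157.5° is -57.2°.
Midpoint longitude = -145.3° + (-57.2°)/2 = -145.3° − 28.6° = -173.9°.
(The naïve average (-145.3 + +157.5)/2 = 6.1° is on the wrong side of the globe.)

173.9°W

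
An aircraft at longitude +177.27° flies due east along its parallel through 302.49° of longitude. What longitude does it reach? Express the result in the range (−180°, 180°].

Start at +177.27°; shift +302.49° → +479.76°.
+479.76° lies outside (−180°, 180°]; subtract 360° → +119.76°.

+119.76°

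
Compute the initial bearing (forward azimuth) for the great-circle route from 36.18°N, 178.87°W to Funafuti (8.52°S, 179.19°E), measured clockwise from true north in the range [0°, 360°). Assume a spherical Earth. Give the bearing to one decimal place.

Δλ = 179.19 − -178.87 = 358.06°; wrapped into (−180°, 180°]: -1.94°.
θ = atan2( sin Δλ · cos φ₂ , cos φ₁ · sin φ₂ − sin φ₁ · cos φ₂ · cos Δλ )
  = atan2(-0.03348, -0.70306) = -177.274° → normalised to [0°, 360°): 182.726°.

182.7°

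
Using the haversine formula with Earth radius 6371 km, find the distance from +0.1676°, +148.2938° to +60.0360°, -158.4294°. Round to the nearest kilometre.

8058 km

Δλ = -158.4294 − 148.2938 = -306.7232°; wrapped into (−180°, 180°]: 53.2768°.
Δφ = 60.0360 − 0.1676 = 59.8684°.
a = sin²(Δφ/2) + cos φ₁ · cos φ₂ · sin²(Δλ/2) = 0.349409.
c = 2·atan2(√a, √(1−a)) = 1.26486 rad → d = 6371·c ≈ 8058.45 km.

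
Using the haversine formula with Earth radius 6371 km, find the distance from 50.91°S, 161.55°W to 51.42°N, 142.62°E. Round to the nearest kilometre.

Δλ = 142.62 − -161.55 = 304.17°; wrapped into (−180°, 180°]: -55.83°.
Δφ = 51.42 − -50.91 = 102.33°.
a = sin²(Δφ/2) + cos φ₁ · cos φ₂ · sin²(Δλ/2) = 0.692953.
c = 2·atan2(√a, √(1−a)) = 1.96699 rad → d = 6371·c ≈ 12531.66 km.

12532 km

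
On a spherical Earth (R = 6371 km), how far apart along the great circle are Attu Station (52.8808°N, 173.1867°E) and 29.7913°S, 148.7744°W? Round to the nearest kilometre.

Δλ = -148.7744 − 173.1867 = -321.9611°; wrapped into (−180°, 180°]: 38.0389°.
Δφ = -29.7913 − 52.8808 = -82.6721°.
a = sin²(Δφ/2) + cos φ₁ · cos φ₂ · sin²(Δλ/2) = 0.491847.
c = 2·atan2(√a, √(1−a)) = 1.55449 rad → d = 6371·c ≈ 9903.66 km.

9904 km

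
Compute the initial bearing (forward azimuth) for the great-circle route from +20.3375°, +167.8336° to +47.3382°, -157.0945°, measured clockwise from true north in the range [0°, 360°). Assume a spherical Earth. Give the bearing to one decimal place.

38.1°

Δλ = -157.0945 − 167.8336 = -324.9281°; wrapped into (−180°, 180°]: 35.0719°.
θ = atan2( sin Δλ · cos φ₂ , cos φ₁ · sin φ₂ − sin φ₁ · cos φ₂ · cos Δλ )
  = atan2(0.38939, 0.49677) = 38.091° → normalised to [0°, 360°): 38.091°.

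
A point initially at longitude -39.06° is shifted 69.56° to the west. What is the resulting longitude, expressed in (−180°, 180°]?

Start at -39.06°; shift −69.56° → -108.62°.
-108.62° already lies in (−180°, 180°].

-108.62°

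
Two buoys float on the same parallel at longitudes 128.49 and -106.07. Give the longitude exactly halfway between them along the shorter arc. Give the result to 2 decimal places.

Signed shortest Δλ from +128.49° to -106.07° is +125.44°.
Midpoint longitude = +128.49° + (+125.44°)/2 = +128.49° + 62.72° = +191.21°.
Normalise into (−180°, 180°]: -168.79°.
(The naïve average (+128.49 + -106.07)/2 = 11.21° is on the wrong side of the globe.)

-168.79°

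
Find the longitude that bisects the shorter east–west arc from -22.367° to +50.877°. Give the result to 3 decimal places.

Signed shortest Δλ from -22.367° to +50.877° is +73.244°.
Midpoint longitude = -22.367° + (+73.244°)/2 = -22.367° + 36.622° = +14.255°.

+14.255°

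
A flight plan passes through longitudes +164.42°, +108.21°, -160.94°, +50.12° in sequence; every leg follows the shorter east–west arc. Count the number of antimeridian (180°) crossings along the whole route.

Leg 1: +164.42° → +108.21°, shortest Δλ = -56.21° (west) — does not cross 180°.
Leg 2: +108.21° → -160.94°, shortest Δλ = 90.85° (east) — crosses 180°.
Leg 3: -160.94° → +50.12°, shortest Δλ = -148.94° (west) — crosses 180°.
Total crossings: 2.

2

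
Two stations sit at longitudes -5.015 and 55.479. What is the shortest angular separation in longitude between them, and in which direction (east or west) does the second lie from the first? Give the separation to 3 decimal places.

Raw difference: 55.479 − -5.015 = 60.494°.
Normalise into (−180°, 180°]: 60.494° stays 60.494°.
Positive ⇒ the second point lies to the east; separation 60.494°.

60.494° east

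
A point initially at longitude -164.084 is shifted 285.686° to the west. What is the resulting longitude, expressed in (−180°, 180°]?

Start at -164.084°; shift −285.686° → -449.770°.
-449.770° lies outside (−180°, 180°]; add 360° → -89.770°.

-89.770°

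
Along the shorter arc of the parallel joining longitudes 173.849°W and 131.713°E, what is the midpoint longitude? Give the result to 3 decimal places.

Signed shortest Δλ from -173.849° to +131.713° is -54.438°.
Midpoint longitude = -173.849° + (-54.438°)/2 = -173.849° − 27.219° = -201.068°.
Normalise into (−180°, 180°]: +158.932°.
(The naïve average (-173.849 + +131.713)/2 = -21.068° is on the wrong side of the globe.)

158.932°E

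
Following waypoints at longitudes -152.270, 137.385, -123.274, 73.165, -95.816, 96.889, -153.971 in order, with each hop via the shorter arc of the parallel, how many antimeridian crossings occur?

Leg 1: -152.270° → +137.385°, shortest Δλ = -70.345° (west) — crosses 180°.
Leg 2: +137.385° → -123.274°, shortest Δλ = 99.341° (east) — crosses 180°.
Leg 3: -123.274° → +73.165°, shortest Δλ = -163.561° (west) — crosses 180°.
Leg 4: +73.165° → -95.816°, shortest Δλ = -168.981° (west) — does not cross 180°.
Leg 5: -95.816° → +96.889°, shortest Δλ = -167.295° (west) — crosses 180°.
Leg 6: +96.889° → -153.971°, shortest Δλ = 109.14° (east) — crosses 180°.
Total crossings: 5.

5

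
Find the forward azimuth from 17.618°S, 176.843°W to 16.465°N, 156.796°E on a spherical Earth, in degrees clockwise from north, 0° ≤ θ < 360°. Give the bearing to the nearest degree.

Δλ = 156.796 − -176.843 = 333.639°; wrapped into (−180°, 180°]: -26.361°.
θ = atan2( sin Δλ · cos φ₂ , cos φ₁ · sin φ₂ − sin φ₁ · cos φ₂ · cos Δλ )
  = atan2(-0.42582, 0.53021) = -38.768° → normalised to [0°, 360°): 321.232°.

321°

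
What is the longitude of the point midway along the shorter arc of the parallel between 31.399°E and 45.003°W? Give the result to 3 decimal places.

Signed shortest Δλ from +31.399° to -45.003° is -76.402°.
Midpoint longitude = +31.399° + (-76.402°)/2 = +31.399° − 38.201° = -6.802°.

6.802°W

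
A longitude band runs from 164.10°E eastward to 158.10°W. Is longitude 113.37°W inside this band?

No

Band width going east from +164.10° to -158.10°: ((-158.10 − 164.10) mod 360) = 37.80°.
Offset of -113.37° east of the west edge: ((-113.37 − 164.10) mod 360) = 82.53°.
82.53° > 37.80° ⇒ outside.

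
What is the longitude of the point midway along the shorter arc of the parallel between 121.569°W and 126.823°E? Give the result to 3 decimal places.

177.373°W

Signed shortest Δλ from -121.569° to +126.823° is -111.608°.
Midpoint longitude = -121.569° + (-111.608°)/2 = -121.569° − 55.804° = -177.373°.
(The naïve average (-121.569 + +126.823)/2 = 2.627° is on the wrong side of the globe.)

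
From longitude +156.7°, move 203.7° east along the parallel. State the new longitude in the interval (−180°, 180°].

Start at +156.7°; shift +203.7° → +360.4°.
+360.4° lies outside (−180°, 180°]; subtract 360° → +0.4°.

+0.4°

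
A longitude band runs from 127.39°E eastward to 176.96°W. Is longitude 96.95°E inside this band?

Band width going east from +127.39° to -176.96°: ((-176.96 − 127.39) mod 360) = 55.65°.
Offset of +96.95° east of the west edge: ((96.95 − 127.39) mod 360) = 329.56°.
329.56° > 55.65° ⇒ outside.

No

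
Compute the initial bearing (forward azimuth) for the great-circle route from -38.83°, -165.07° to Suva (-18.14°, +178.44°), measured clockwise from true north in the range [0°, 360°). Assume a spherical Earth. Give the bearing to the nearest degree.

321°

Δλ = 178.44 − -165.07 = 343.51°; wrapped into (−180°, 180°]: -16.49°.
θ = atan2( sin Δλ · cos φ₂ , cos φ₁ · sin φ₂ − sin φ₁ · cos φ₂ · cos Δλ )
  = atan2(-0.26974, 0.32880) = -39.364° → normalised to [0°, 360°): 320.636°.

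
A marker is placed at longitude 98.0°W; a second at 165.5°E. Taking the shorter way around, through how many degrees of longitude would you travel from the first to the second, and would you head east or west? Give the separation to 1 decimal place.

Raw difference: 165.5 − -98.0 = 263.5°.
Normalise into (−180°, 180°]: 263.5° − 360° = -96.5°.
Negative ⇒ the second point lies to the west; separation 96.5°.

96.5° west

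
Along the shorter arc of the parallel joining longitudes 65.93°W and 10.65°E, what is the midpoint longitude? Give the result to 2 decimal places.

27.64°W

Signed shortest Δλ from -65.93° to +10.65° is +76.58°.
Midpoint longitude = -65.93° + (+76.58°)/2 = -65.93° + 38.29° = -27.64°.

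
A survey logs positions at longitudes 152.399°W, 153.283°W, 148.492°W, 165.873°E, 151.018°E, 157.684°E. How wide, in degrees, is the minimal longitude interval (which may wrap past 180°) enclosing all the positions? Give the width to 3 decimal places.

Sort the longitudes: -153.283°, -152.399°, -148.492°, +151.018°, +157.684°, +165.873°.
Eastward gaps between consecutive values (wrapping around): 0.884°, 3.907°, 299.510°, 6.666°, 8.189°, 40.844°.
Largest gap = 299.510° ⇒ minimal covering band is its complement: 360° − 299.510° = 60.490°.
Band runs from +151.018° eastward to -148.492°, crossing the antimeridian.

60.490°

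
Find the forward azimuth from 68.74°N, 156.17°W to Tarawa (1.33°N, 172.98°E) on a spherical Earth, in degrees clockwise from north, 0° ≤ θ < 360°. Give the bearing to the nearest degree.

213°

Δλ = 172.98 − -156.17 = 329.15°; wrapped into (−180°, 180°]: -30.85°.
θ = atan2( sin Δλ · cos φ₂ , cos φ₁ · sin φ₂ − sin φ₁ · cos φ₂ · cos Δλ )
  = atan2(-0.51265, -0.79145) = -147.067° → normalised to [0°, 360°): 212.933°.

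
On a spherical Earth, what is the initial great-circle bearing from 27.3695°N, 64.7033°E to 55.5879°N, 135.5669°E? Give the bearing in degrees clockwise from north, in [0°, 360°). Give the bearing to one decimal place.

Δλ = 135.5669 − 64.7033 = 70.8636°.
θ = atan2( sin Δλ · cos φ₂ , cos φ₁ · sin φ₂ − sin φ₁ · cos φ₂ · cos Δλ )
  = atan2(0.53391, 0.64747) = 39.509° → normalised to [0°, 360°): 39.509°.

39.5°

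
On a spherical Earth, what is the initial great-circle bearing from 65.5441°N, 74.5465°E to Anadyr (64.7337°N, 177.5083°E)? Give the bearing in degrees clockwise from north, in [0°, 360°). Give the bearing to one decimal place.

42.0°

Δλ = 177.5083 − 74.5465 = 102.9618°.
θ = atan2( sin Δλ · cos φ₂ , cos φ₁ · sin φ₂ − sin φ₁ · cos φ₂ · cos Δλ )
  = atan2(0.41595, 0.46154) = 42.026° → normalised to [0°, 360°): 42.026°.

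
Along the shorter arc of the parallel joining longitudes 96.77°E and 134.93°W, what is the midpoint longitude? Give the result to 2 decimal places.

Signed shortest Δλ from +96.77° to -134.93° is +128.30°.
Midpoint longitude = +96.77° + (+128.30°)/2 = +96.77° + 64.15° = +160.92°.
(The naïve average (+96.77 + -134.93)/2 = -19.08° is on the wrong side of the globe.)

160.92°E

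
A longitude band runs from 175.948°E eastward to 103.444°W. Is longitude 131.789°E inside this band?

No

Band width going east from +175.948° to -103.444°: ((-103.444 − 175.948) mod 360) = 80.608°.
Offset of +131.789° east of the west edge: ((131.789 − 175.948) mod 360) = 315.841°.
315.841° > 80.608° ⇒ outside.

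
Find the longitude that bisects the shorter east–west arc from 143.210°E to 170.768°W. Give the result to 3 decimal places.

Signed shortest Δλ from +143.210° to -170.768° is +46.022°.
Midpoint longitude = +143.210° + (+46.022°)/2 = +143.210° + 23.011° = +166.221°.
(The naïve average (+143.210 + -170.768)/2 = -13.779° is on the wrong side of the globe.)

166.221°E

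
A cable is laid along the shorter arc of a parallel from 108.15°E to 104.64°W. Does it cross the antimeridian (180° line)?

Naïve |-104.64 − 108.15| = 212.79° > 180°, so the shorter arc goes the other way round — across 180°.
Signed shortest Δλ = ((-104.64 − 108.15 + 180) mod 360) − 180 = 147.21°.
Going east by 147.21° from +108.15° passes through 180° before reaching -104.64°.

Yes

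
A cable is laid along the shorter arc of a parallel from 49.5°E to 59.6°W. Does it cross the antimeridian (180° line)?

Signed shortest Δλ = ((-59.6 − 49.5 + 180) mod 360) − 180 = -109.1°.
Going west by 109.1° from +49.5° reaches -59.6° without touching 180°.

No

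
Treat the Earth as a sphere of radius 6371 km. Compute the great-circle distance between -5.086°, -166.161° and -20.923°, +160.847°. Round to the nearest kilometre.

Δλ = 160.847 − -166.161 = 327.008°; wrapped into (−180°, 180°]: -32.992°.
Δφ = -20.923 − -5.086 = -15.837°.
a = sin²(Δφ/2) + cos φ₁ · cos φ₂ · sin²(Δλ/2) = 0.093993.
c = 2·atan2(√a, √(1−a)) = 0.62320 rad → d = 6371·c ≈ 3970.41 km.

3970 km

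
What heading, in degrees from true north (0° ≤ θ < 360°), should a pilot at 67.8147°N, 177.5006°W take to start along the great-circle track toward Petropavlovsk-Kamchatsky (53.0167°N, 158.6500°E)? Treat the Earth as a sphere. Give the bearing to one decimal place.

229.5°

Δλ = 158.6500 − -177.5006 = 336.1506°; wrapped into (−180°, 180°]: -23.8494°.
θ = atan2( sin Δλ · cos φ₂ , cos φ₁ · sin φ₂ − sin φ₁ · cos φ₂ · cos Δλ )
  = atan2(-0.24324, -0.20785) = -130.514° → normalised to [0°, 360°): 229.486°.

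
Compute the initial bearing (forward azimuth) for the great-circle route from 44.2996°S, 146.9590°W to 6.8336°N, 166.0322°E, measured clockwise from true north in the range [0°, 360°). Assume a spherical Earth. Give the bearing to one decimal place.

Δλ = 166.0322 − -146.9590 = 312.9912°; wrapped into (−180°, 180°]: -47.0088°.
θ = atan2( sin Δλ · cos φ₂ , cos φ₁ · sin φ₂ − sin φ₁ · cos φ₂ · cos Δλ )
  = atan2(-0.72626, 0.55801) = -52.464° → normalised to [0°, 360°): 307.536°.

307.5°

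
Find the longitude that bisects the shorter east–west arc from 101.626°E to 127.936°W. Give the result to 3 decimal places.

Signed shortest Δλ from +101.626° to -127.936° is +130.438°.
Midpoint longitude = +101.626° + (+130.438°)/2 = +101.626° + 65.219° = +166.845°.
(The naïve average (+101.626 + -127.936)/2 = -13.155° is on the wrong side of the globe.)

166.845°E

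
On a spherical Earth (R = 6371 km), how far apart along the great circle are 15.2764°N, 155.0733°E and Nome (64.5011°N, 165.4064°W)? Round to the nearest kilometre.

6235 km

Δλ = -165.4064 − 155.0733 = -320.4797°; wrapped into (−180°, 180°]: 39.5203°.
Δφ = 64.5011 − 15.2764 = 49.2247°.
a = sin²(Δφ/2) + cos φ₁ · cos φ₂ · sin²(Δλ/2) = 0.220920.
c = 2·atan2(√a, √(1−a)) = 0.97863 rad → d = 6371·c ≈ 6234.85 km.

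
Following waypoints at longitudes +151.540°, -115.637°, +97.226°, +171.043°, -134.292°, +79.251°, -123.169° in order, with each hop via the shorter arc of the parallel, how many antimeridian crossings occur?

5

Leg 1: +151.540° → -115.637°, shortest Δλ = 92.823° (east) — crosses 180°.
Leg 2: -115.637° → +97.226°, shortest Δλ = -147.137° (west) — crosses 180°.
Leg 3: +97.226° → +171.043°, shortest Δλ = 73.817° (east) — does not cross 180°.
Leg 4: +171.043° → -134.292°, shortest Δλ = 54.665° (east) — crosses 180°.
Leg 5: -134.292° → +79.251°, shortest Δλ = -146.457° (west) — crosses 180°.
Leg 6: +79.251° → -123.169°, shortest Δλ = 157.58° (east) — crosses 180°.
Total crossings: 5.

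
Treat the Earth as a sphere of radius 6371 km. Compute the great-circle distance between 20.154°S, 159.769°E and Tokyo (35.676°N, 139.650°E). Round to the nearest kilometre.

Δλ = 139.650 − 159.769 = -20.119°.
Δφ = 35.676 − -20.154 = 55.830°.
a = sin²(Δφ/2) + cos φ₁ · cos φ₂ · sin²(Δλ/2) = 0.242441.
c = 2·atan2(√a, √(1−a)) = 1.02965 rad → d = 6371·c ≈ 6559.91 km.

6560 km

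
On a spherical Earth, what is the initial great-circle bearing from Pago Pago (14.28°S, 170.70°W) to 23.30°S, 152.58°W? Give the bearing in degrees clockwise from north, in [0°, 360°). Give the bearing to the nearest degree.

Δλ = -152.58 − -170.70 = 18.12°.
θ = atan2( sin Δλ · cos φ₂ , cos φ₁ · sin φ₂ − sin φ₁ · cos φ₂ · cos Δλ )
  = atan2(0.28564, -0.16801) = 120.464° → normalised to [0°, 360°): 120.464°.

120°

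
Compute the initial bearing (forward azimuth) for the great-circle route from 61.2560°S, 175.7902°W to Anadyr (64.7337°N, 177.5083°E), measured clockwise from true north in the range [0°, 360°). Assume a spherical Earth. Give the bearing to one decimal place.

356.5°

Δλ = 177.5083 − -175.7902 = 353.2985°; wrapped into (−180°, 180°]: -6.7015°.
θ = atan2( sin Δλ · cos φ₂ , cos φ₁ · sin φ₂ − sin φ₁ · cos φ₂ · cos Δλ )
  = atan2(-0.04981, 0.80657) = -3.534° → normalised to [0°, 360°): 356.466°.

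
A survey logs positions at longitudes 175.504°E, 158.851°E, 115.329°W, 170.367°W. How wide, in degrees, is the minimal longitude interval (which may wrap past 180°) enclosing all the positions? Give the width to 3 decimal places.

Sort the longitudes: -170.367°, -115.329°, +158.851°, +175.504°.
Eastward gaps between consecutive values (wrapping around): 55.038°, 274.180°, 16.653°, 14.129°.
Largest gap = 274.180° ⇒ minimal covering band is its complement: 360° − 274.180° = 85.820°.
Band runs from +158.851° eastward to -115.329°, crossing the antimeridian.

85.820°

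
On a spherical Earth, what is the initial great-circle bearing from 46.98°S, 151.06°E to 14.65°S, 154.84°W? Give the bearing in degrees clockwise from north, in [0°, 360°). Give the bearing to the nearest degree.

73°

Δλ = -154.84 − 151.06 = -305.90°; wrapped into (−180°, 180°]: 54.10°.
θ = atan2( sin Δλ · cos φ₂ , cos φ₁ · sin φ₂ − sin φ₁ · cos φ₂ · cos Δλ )
  = atan2(0.78371, 0.24222) = 72.825° → normalised to [0°, 360°): 72.825°.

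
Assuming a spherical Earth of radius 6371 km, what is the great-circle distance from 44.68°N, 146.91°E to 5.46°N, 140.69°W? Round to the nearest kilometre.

8193 km

Δλ = -140.69 − 146.91 = -287.60°; wrapped into (−180°, 180°]: 72.40°.
Δφ = 5.46 − 44.68 = -39.22°.
a = sin²(Δφ/2) + cos φ₁ · cos φ₂ · sin²(Δλ/2) = 0.359536.
c = 2·atan2(√a, √(1−a)) = 1.28604 rad → d = 6371·c ≈ 8193.33 km.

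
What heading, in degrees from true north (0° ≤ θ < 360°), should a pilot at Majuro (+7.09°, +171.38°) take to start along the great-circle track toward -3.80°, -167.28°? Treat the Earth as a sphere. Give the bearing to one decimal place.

Δλ = -167.28 − 171.38 = -338.66°; wrapped into (−180°, 180°]: 21.34°.
θ = atan2( sin Δλ · cos φ₂ , cos φ₁ · sin φ₂ − sin φ₁ · cos φ₂ · cos Δλ )
  = atan2(0.36310, -0.18048) = 116.430° → normalised to [0°, 360°): 116.430°.

116.4°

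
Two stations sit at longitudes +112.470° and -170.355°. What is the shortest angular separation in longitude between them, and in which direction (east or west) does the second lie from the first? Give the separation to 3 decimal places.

77.175° east

Raw difference: -170.355 − 112.470 = -282.825°.
Normalise into (−180°, 180°]: -282.825° + 360° = 77.175°.
Positive ⇒ the second point lies to the east; separation 77.175°.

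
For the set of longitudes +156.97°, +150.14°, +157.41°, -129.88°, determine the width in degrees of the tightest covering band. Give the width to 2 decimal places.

79.98°

Sort the longitudes: -129.88°, +150.14°, +156.97°, +157.41°.
Eastward gaps between consecutive values (wrapping around): 280.02°, 6.83°, 0.44°, 72.71°.
Largest gap = 280.02° ⇒ minimal covering band is its complement: 360° − 280.02° = 79.98°.
Band runs from +150.14° eastward to -129.88°, crossing the antimeridian.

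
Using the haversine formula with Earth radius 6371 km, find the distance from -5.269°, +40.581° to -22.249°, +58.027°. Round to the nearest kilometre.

2661 km

Δλ = 58.027 − 40.581 = 17.446°.
Δφ = -22.249 − -5.269 = -16.980°.
a = sin²(Δφ/2) + cos φ₁ · cos φ₂ · sin²(Δλ/2) = 0.042994.
c = 2·atan2(√a, √(1−a)) = 0.41773 rad → d = 6371·c ≈ 2661.37 km.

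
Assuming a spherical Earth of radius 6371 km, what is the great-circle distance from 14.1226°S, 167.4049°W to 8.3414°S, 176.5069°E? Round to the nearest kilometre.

Δλ = 176.5069 − -167.4049 = 343.9118°; wrapped into (−180°, 180°]: -16.0882°.
Δφ = -8.3414 − -14.1226 = 5.7812°.
a = sin²(Δφ/2) + cos φ₁ · cos φ₂ · sin²(Δλ/2) = 0.021332.
c = 2·atan2(√a, √(1−a)) = 0.29316 rad → d = 6371·c ≈ 1867.72 km.

1868 km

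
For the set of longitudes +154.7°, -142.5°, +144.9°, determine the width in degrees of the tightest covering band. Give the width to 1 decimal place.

Sort the longitudes: -142.5°, +144.9°, +154.7°.
Eastward gaps between consecutive values (wrapping around): 287.4°, 9.8°, 62.8°.
Largest gap = 287.4° ⇒ minimal covering band is its complement: 360° − 287.4° = 72.6°.
Band runs from +144.9° eastward to -142.5°, crossing the antimeridian.

72.6°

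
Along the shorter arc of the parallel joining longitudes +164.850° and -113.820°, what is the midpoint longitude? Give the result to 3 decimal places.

Signed shortest Δλ from +164.850° to -113.820° is +81.330°.
Midpoint longitude = +164.850° + (+81.330°)/2 = +164.850° + 40.665° = +205.515°.
Normalise into (−180°, 180°]: -154.485°.
(The naïve average (+164.850 + -113.820)/2 = 25.515° is on the wrong side of the globe.)

-154.485°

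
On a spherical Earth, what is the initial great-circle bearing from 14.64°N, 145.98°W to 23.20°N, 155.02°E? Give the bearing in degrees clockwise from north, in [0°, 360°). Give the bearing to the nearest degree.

288°

Δλ = 155.02 − -145.98 = 301.00°; wrapped into (−180°, 180°]: -59.00°.
θ = atan2( sin Δλ · cos φ₂ , cos φ₁ · sin φ₂ − sin φ₁ · cos φ₂ · cos Δλ )
  = atan2(-0.78785, 0.26150) = -71.638° → normalised to [0°, 360°): 288.362°.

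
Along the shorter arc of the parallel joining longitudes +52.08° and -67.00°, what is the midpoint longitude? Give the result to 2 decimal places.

-7.46°

Signed shortest Δλ from +52.08° to -67.00° is -119.08°.
Midpoint longitude = +52.08° + (-119.08°)/2 = +52.08° − 59.54° = -7.46°.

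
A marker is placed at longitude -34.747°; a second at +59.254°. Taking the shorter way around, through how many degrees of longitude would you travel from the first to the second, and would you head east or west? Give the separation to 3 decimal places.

Raw difference: 59.254 − -34.747 = 94.001°.
Normalise into (−180°, 180°]: 94.001° stays 94.001°.
Positive ⇒ the second point lies to the east; separation 94.001°.

94.001° east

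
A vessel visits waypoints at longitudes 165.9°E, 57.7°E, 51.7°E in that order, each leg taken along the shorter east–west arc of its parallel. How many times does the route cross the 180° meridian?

0

Leg 1: +165.9° → +57.7°, shortest Δλ = -108.2° (west) — does not cross 180°.
Leg 2: +57.7° → +51.7°, shortest Δλ = -6.0° (west) — does not cross 180°.
Total crossings: 0.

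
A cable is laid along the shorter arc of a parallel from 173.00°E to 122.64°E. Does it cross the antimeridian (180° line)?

No

Signed shortest Δλ = ((122.64 − 173.00 + 180) mod 360) − 180 = -50.36°.
Going west by 50.36° from +173.00° reaches +122.64° without touching 180°.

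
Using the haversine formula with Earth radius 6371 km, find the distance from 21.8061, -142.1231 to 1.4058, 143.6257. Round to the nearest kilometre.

Δλ = 143.6257 − -142.1231 = 285.7488°; wrapped into (−180°, 180°]: -74.2512°.
Δφ = 1.4058 − 21.8061 = -20.4003°.
a = sin²(Δφ/2) + cos φ₁ · cos φ₂ · sin²(Δλ/2) = 0.369482.
c = 2·atan2(√a, √(1−a)) = 1.30670 rad → d = 6371·c ≈ 8324.99 km.

8325 km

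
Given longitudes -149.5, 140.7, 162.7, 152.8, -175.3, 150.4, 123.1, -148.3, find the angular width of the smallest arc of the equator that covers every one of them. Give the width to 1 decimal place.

88.6°

Sort the longitudes: -175.3°, -149.5°, -148.3°, +123.1°, +140.7°, +150.4°, +152.8°, +162.7°.
Eastward gaps between consecutive values (wrapping around): 25.8°, 1.2°, 271.4°, 17.6°, 9.7°, 2.4°, 9.9°, 22.0°.
Largest gap = 271.4° ⇒ minimal covering band is its complement: 360° − 271.4° = 88.6°.
Band runs from +123.1° eastward to -148.3°, crossing the antimeridian.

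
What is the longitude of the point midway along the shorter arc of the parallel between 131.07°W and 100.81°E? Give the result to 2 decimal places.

164.87°E

Signed shortest Δλ from -131.07° to +100.81° is -128.12°.
Midpoint longitude = -131.07° + (-128.12°)/2 = -131.07° − 64.06° = -195.13°.
Normalise into (−180°, 180°]: +164.87°.
(The naïve average (-131.07 + +100.81)/2 = -15.13° is on the wrong side of the globe.)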